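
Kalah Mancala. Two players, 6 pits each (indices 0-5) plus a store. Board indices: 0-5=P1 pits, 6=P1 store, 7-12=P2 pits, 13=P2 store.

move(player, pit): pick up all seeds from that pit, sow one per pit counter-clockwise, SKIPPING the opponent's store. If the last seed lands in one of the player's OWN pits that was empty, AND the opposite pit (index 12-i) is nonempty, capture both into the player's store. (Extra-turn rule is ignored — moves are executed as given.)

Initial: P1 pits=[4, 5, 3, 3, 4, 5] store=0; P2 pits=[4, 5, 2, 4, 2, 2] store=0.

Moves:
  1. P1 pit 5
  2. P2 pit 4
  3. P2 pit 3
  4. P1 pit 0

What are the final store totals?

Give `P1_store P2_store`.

Move 1: P1 pit5 -> P1=[4,5,3,3,4,0](1) P2=[5,6,3,5,2,2](0)
Move 2: P2 pit4 -> P1=[4,5,3,3,4,0](1) P2=[5,6,3,5,0,3](1)
Move 3: P2 pit3 -> P1=[5,6,3,3,4,0](1) P2=[5,6,3,0,1,4](2)
Move 4: P1 pit0 -> P1=[0,7,4,4,5,0](7) P2=[0,6,3,0,1,4](2)

Answer: 7 2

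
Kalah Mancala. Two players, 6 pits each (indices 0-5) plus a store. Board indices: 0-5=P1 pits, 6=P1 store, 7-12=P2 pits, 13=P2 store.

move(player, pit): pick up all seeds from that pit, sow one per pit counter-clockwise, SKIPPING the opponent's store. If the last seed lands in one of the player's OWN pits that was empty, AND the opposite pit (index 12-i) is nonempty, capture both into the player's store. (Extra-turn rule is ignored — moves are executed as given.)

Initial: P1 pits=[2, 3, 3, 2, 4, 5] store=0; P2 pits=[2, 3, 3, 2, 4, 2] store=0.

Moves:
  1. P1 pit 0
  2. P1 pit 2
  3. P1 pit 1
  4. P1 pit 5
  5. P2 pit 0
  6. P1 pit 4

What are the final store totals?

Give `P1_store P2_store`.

Move 1: P1 pit0 -> P1=[0,4,4,2,4,5](0) P2=[2,3,3,2,4,2](0)
Move 2: P1 pit2 -> P1=[0,4,0,3,5,6](1) P2=[2,3,3,2,4,2](0)
Move 3: P1 pit1 -> P1=[0,0,1,4,6,7](1) P2=[2,3,3,2,4,2](0)
Move 4: P1 pit5 -> P1=[0,0,1,4,6,0](2) P2=[3,4,4,3,5,3](0)
Move 5: P2 pit0 -> P1=[0,0,1,4,6,0](2) P2=[0,5,5,4,5,3](0)
Move 6: P1 pit4 -> P1=[0,0,1,4,0,1](3) P2=[1,6,6,5,5,3](0)

Answer: 3 0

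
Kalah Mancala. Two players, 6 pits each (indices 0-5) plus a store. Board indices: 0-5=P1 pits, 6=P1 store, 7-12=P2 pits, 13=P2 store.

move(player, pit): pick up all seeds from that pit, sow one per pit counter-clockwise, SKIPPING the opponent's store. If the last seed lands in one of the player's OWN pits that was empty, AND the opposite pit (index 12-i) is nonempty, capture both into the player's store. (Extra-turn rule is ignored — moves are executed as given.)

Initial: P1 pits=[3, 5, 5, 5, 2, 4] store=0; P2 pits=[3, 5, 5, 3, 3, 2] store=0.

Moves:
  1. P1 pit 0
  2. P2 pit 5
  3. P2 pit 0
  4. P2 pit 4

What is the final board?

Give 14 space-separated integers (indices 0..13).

Move 1: P1 pit0 -> P1=[0,6,6,6,2,4](0) P2=[3,5,5,3,3,2](0)
Move 2: P2 pit5 -> P1=[1,6,6,6,2,4](0) P2=[3,5,5,3,3,0](1)
Move 3: P2 pit0 -> P1=[1,6,6,6,2,4](0) P2=[0,6,6,4,3,0](1)
Move 4: P2 pit4 -> P1=[2,6,6,6,2,4](0) P2=[0,6,6,4,0,1](2)

Answer: 2 6 6 6 2 4 0 0 6 6 4 0 1 2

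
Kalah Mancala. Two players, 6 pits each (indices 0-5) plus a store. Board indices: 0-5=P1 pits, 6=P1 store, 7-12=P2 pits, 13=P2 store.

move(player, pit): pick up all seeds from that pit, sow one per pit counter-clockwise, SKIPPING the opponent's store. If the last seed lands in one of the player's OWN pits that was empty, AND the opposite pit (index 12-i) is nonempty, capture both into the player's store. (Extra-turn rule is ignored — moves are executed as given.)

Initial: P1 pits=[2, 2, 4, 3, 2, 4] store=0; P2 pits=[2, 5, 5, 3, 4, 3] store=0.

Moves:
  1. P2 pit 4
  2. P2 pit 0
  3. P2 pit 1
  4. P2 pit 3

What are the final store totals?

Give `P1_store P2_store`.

Answer: 0 3

Derivation:
Move 1: P2 pit4 -> P1=[3,3,4,3,2,4](0) P2=[2,5,5,3,0,4](1)
Move 2: P2 pit0 -> P1=[3,3,4,3,2,4](0) P2=[0,6,6,3,0,4](1)
Move 3: P2 pit1 -> P1=[4,3,4,3,2,4](0) P2=[0,0,7,4,1,5](2)
Move 4: P2 pit3 -> P1=[5,3,4,3,2,4](0) P2=[0,0,7,0,2,6](3)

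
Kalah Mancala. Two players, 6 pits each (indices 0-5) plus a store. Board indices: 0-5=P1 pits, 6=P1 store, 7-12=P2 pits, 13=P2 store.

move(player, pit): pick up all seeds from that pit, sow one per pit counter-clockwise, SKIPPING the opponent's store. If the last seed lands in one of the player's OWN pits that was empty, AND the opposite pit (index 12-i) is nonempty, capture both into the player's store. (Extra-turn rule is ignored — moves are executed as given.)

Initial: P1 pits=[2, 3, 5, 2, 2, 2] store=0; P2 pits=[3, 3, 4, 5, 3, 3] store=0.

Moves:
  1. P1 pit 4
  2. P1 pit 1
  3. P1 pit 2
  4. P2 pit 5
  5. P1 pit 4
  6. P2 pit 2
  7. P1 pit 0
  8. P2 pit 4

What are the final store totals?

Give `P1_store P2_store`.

Move 1: P1 pit4 -> P1=[2,3,5,2,0,3](1) P2=[3,3,4,5,3,3](0)
Move 2: P1 pit1 -> P1=[2,0,6,3,0,3](5) P2=[3,0,4,5,3,3](0)
Move 3: P1 pit2 -> P1=[2,0,0,4,1,4](6) P2=[4,1,4,5,3,3](0)
Move 4: P2 pit5 -> P1=[3,1,0,4,1,4](6) P2=[4,1,4,5,3,0](1)
Move 5: P1 pit4 -> P1=[3,1,0,4,0,5](6) P2=[4,1,4,5,3,0](1)
Move 6: P2 pit2 -> P1=[3,1,0,4,0,5](6) P2=[4,1,0,6,4,1](2)
Move 7: P1 pit0 -> P1=[0,2,1,5,0,5](6) P2=[4,1,0,6,4,1](2)
Move 8: P2 pit4 -> P1=[1,3,1,5,0,5](6) P2=[4,1,0,6,0,2](3)

Answer: 6 3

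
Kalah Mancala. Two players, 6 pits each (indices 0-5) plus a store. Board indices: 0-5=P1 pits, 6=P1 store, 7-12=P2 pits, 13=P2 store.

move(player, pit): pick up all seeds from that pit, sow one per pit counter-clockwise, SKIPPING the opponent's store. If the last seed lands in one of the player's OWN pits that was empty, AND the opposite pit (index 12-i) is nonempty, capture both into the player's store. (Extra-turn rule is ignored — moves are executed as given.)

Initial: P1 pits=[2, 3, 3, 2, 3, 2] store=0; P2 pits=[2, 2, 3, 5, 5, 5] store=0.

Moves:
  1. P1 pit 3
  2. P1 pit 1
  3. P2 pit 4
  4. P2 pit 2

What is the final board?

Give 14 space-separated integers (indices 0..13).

Answer: 3 1 5 1 5 3 0 2 2 0 6 1 7 1

Derivation:
Move 1: P1 pit3 -> P1=[2,3,3,0,4,3](0) P2=[2,2,3,5,5,5](0)
Move 2: P1 pit1 -> P1=[2,0,4,1,5,3](0) P2=[2,2,3,5,5,5](0)
Move 3: P2 pit4 -> P1=[3,1,5,1,5,3](0) P2=[2,2,3,5,0,6](1)
Move 4: P2 pit2 -> P1=[3,1,5,1,5,3](0) P2=[2,2,0,6,1,7](1)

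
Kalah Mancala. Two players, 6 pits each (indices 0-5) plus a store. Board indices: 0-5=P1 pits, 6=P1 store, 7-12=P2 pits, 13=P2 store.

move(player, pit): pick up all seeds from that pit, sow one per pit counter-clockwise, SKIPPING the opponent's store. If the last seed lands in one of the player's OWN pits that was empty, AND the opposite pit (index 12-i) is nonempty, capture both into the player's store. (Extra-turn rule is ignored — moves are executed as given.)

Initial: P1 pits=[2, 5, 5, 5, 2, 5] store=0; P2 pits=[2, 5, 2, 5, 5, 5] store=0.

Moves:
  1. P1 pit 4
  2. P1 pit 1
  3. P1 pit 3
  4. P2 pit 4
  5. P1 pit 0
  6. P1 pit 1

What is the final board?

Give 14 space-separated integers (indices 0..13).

Move 1: P1 pit4 -> P1=[2,5,5,5,0,6](1) P2=[2,5,2,5,5,5](0)
Move 2: P1 pit1 -> P1=[2,0,6,6,1,7](2) P2=[2,5,2,5,5,5](0)
Move 3: P1 pit3 -> P1=[2,0,6,0,2,8](3) P2=[3,6,3,5,5,5](0)
Move 4: P2 pit4 -> P1=[3,1,7,0,2,8](3) P2=[3,6,3,5,0,6](1)
Move 5: P1 pit0 -> P1=[0,2,8,0,2,8](7) P2=[3,6,0,5,0,6](1)
Move 6: P1 pit1 -> P1=[0,0,9,1,2,8](7) P2=[3,6,0,5,0,6](1)

Answer: 0 0 9 1 2 8 7 3 6 0 5 0 6 1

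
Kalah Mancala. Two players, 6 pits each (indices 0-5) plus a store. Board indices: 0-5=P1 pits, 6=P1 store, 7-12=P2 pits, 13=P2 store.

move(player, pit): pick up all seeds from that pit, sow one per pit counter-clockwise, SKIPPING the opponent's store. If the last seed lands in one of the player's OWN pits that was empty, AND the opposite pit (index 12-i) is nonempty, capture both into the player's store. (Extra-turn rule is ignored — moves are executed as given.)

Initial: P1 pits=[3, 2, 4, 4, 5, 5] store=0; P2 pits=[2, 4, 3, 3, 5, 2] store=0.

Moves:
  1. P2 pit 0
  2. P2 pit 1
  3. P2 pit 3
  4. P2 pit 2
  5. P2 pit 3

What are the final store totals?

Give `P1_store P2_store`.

Answer: 0 3

Derivation:
Move 1: P2 pit0 -> P1=[3,2,4,4,5,5](0) P2=[0,5,4,3,5,2](0)
Move 2: P2 pit1 -> P1=[3,2,4,4,5,5](0) P2=[0,0,5,4,6,3](1)
Move 3: P2 pit3 -> P1=[4,2,4,4,5,5](0) P2=[0,0,5,0,7,4](2)
Move 4: P2 pit2 -> P1=[5,2,4,4,5,5](0) P2=[0,0,0,1,8,5](3)
Move 5: P2 pit3 -> P1=[5,2,4,4,5,5](0) P2=[0,0,0,0,9,5](3)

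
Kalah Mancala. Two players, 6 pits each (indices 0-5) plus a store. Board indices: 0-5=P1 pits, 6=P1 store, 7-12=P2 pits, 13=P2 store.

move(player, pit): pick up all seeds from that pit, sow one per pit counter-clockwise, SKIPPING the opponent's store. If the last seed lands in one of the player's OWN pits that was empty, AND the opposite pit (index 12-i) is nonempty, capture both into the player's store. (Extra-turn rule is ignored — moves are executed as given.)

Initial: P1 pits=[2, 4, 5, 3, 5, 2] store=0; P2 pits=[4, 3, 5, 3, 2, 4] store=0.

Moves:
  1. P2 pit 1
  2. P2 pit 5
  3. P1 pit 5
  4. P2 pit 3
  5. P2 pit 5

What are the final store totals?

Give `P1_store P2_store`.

Answer: 1 3

Derivation:
Move 1: P2 pit1 -> P1=[2,4,5,3,5,2](0) P2=[4,0,6,4,3,4](0)
Move 2: P2 pit5 -> P1=[3,5,6,3,5,2](0) P2=[4,0,6,4,3,0](1)
Move 3: P1 pit5 -> P1=[3,5,6,3,5,0](1) P2=[5,0,6,4,3,0](1)
Move 4: P2 pit3 -> P1=[4,5,6,3,5,0](1) P2=[5,0,6,0,4,1](2)
Move 5: P2 pit5 -> P1=[4,5,6,3,5,0](1) P2=[5,0,6,0,4,0](3)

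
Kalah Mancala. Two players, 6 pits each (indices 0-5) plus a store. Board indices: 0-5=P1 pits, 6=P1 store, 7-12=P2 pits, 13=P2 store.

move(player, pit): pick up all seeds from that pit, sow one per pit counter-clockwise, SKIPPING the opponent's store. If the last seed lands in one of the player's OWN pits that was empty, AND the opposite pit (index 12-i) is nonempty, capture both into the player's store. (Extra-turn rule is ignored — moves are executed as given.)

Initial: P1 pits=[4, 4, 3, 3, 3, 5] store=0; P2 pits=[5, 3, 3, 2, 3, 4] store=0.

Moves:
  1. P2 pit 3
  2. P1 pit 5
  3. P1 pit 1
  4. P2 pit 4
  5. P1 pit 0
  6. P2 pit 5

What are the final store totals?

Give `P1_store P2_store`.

Move 1: P2 pit3 -> P1=[4,4,3,3,3,5](0) P2=[5,3,3,0,4,5](0)
Move 2: P1 pit5 -> P1=[4,4,3,3,3,0](1) P2=[6,4,4,1,4,5](0)
Move 3: P1 pit1 -> P1=[4,0,4,4,4,0](8) P2=[0,4,4,1,4,5](0)
Move 4: P2 pit4 -> P1=[5,1,4,4,4,0](8) P2=[0,4,4,1,0,6](1)
Move 5: P1 pit0 -> P1=[0,2,5,5,5,1](8) P2=[0,4,4,1,0,6](1)
Move 6: P2 pit5 -> P1=[1,3,6,6,6,1](8) P2=[0,4,4,1,0,0](2)

Answer: 8 2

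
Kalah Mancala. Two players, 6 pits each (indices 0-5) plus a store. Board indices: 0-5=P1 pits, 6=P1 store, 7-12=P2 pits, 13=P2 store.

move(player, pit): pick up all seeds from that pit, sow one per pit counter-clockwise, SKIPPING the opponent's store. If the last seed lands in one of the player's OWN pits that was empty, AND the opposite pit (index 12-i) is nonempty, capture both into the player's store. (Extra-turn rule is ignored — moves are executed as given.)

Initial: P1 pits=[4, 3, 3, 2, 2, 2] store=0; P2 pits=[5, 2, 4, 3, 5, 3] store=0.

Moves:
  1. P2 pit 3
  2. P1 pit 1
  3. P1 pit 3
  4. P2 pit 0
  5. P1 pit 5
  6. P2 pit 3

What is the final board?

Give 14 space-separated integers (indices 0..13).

Move 1: P2 pit3 -> P1=[4,3,3,2,2,2](0) P2=[5,2,4,0,6,4](1)
Move 2: P1 pit1 -> P1=[4,0,4,3,3,2](0) P2=[5,2,4,0,6,4](1)
Move 3: P1 pit3 -> P1=[4,0,4,0,4,3](1) P2=[5,2,4,0,6,4](1)
Move 4: P2 pit0 -> P1=[4,0,4,0,4,3](1) P2=[0,3,5,1,7,5](1)
Move 5: P1 pit5 -> P1=[4,0,4,0,4,0](2) P2=[1,4,5,1,7,5](1)
Move 6: P2 pit3 -> P1=[4,0,4,0,4,0](2) P2=[1,4,5,0,8,5](1)

Answer: 4 0 4 0 4 0 2 1 4 5 0 8 5 1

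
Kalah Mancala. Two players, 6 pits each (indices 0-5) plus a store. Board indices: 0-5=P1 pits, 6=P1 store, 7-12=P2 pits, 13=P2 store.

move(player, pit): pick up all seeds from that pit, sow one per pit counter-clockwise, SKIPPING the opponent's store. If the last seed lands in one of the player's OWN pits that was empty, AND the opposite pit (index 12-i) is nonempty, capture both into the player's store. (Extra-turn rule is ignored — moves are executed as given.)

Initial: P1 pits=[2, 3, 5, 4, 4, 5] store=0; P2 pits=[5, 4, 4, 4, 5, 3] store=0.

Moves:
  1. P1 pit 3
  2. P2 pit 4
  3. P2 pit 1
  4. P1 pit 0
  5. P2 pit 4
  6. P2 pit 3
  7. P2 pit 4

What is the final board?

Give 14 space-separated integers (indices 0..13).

Answer: 1 6 7 0 5 6 7 6 0 0 0 0 8 2

Derivation:
Move 1: P1 pit3 -> P1=[2,3,5,0,5,6](1) P2=[6,4,4,4,5,3](0)
Move 2: P2 pit4 -> P1=[3,4,6,0,5,6](1) P2=[6,4,4,4,0,4](1)
Move 3: P2 pit1 -> P1=[3,4,6,0,5,6](1) P2=[6,0,5,5,1,5](1)
Move 4: P1 pit0 -> P1=[0,5,7,0,5,6](7) P2=[6,0,0,5,1,5](1)
Move 5: P2 pit4 -> P1=[0,5,7,0,5,6](7) P2=[6,0,0,5,0,6](1)
Move 6: P2 pit3 -> P1=[1,6,7,0,5,6](7) P2=[6,0,0,0,1,7](2)
Move 7: P2 pit4 -> P1=[1,6,7,0,5,6](7) P2=[6,0,0,0,0,8](2)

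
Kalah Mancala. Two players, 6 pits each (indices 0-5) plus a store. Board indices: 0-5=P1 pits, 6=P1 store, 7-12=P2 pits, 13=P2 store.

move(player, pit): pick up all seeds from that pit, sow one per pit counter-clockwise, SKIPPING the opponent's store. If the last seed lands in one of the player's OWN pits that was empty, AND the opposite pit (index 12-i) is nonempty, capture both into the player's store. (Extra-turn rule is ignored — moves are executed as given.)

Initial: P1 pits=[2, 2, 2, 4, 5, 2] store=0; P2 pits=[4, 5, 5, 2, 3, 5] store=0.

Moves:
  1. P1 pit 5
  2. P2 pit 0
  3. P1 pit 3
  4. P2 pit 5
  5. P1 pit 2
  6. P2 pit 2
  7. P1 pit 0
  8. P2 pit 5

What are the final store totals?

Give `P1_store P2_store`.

Move 1: P1 pit5 -> P1=[2,2,2,4,5,0](1) P2=[5,5,5,2,3,5](0)
Move 2: P2 pit0 -> P1=[2,2,2,4,5,0](1) P2=[0,6,6,3,4,6](0)
Move 3: P1 pit3 -> P1=[2,2,2,0,6,1](2) P2=[1,6,6,3,4,6](0)
Move 4: P2 pit5 -> P1=[3,3,3,1,7,1](2) P2=[1,6,6,3,4,0](1)
Move 5: P1 pit2 -> P1=[3,3,0,2,8,2](2) P2=[1,6,6,3,4,0](1)
Move 6: P2 pit2 -> P1=[4,4,0,2,8,2](2) P2=[1,6,0,4,5,1](2)
Move 7: P1 pit0 -> P1=[0,5,1,3,9,2](2) P2=[1,6,0,4,5,1](2)
Move 8: P2 pit5 -> P1=[0,5,1,3,9,2](2) P2=[1,6,0,4,5,0](3)

Answer: 2 3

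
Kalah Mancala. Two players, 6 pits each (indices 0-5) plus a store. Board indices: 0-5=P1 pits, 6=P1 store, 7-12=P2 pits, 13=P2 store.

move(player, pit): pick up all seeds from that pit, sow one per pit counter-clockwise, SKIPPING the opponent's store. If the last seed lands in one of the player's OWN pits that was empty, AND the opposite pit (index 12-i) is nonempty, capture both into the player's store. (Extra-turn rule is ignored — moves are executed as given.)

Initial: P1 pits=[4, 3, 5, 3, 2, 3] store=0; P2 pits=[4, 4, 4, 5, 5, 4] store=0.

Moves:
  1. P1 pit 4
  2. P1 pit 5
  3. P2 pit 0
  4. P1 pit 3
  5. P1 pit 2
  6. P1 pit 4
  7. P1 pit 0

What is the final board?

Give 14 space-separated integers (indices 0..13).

Answer: 0 4 1 2 0 3 12 1 0 6 6 6 5 0

Derivation:
Move 1: P1 pit4 -> P1=[4,3,5,3,0,4](1) P2=[4,4,4,5,5,4](0)
Move 2: P1 pit5 -> P1=[4,3,5,3,0,0](2) P2=[5,5,5,5,5,4](0)
Move 3: P2 pit0 -> P1=[4,3,5,3,0,0](2) P2=[0,6,6,6,6,5](0)
Move 4: P1 pit3 -> P1=[4,3,5,0,1,1](3) P2=[0,6,6,6,6,5](0)
Move 5: P1 pit2 -> P1=[4,3,0,1,2,2](4) P2=[1,6,6,6,6,5](0)
Move 6: P1 pit4 -> P1=[4,3,0,1,0,3](5) P2=[1,6,6,6,6,5](0)
Move 7: P1 pit0 -> P1=[0,4,1,2,0,3](12) P2=[1,0,6,6,6,5](0)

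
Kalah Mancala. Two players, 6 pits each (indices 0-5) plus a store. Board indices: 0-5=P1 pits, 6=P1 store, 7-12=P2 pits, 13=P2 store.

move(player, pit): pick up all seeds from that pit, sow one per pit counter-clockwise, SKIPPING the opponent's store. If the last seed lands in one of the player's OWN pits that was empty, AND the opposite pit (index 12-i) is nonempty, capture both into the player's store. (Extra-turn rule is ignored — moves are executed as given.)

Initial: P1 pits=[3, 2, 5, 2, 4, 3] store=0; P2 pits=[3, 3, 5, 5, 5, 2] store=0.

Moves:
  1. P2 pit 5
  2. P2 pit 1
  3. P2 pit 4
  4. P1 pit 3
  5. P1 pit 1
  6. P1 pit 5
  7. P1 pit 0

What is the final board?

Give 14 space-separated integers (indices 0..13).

Answer: 0 1 8 2 7 0 7 0 1 7 6 0 1 2

Derivation:
Move 1: P2 pit5 -> P1=[4,2,5,2,4,3](0) P2=[3,3,5,5,5,0](1)
Move 2: P2 pit1 -> P1=[4,2,5,2,4,3](0) P2=[3,0,6,6,6,0](1)
Move 3: P2 pit4 -> P1=[5,3,6,3,4,3](0) P2=[3,0,6,6,0,1](2)
Move 4: P1 pit3 -> P1=[5,3,6,0,5,4](1) P2=[3,0,6,6,0,1](2)
Move 5: P1 pit1 -> P1=[5,0,7,1,6,4](1) P2=[3,0,6,6,0,1](2)
Move 6: P1 pit5 -> P1=[5,0,7,1,6,0](2) P2=[4,1,7,6,0,1](2)
Move 7: P1 pit0 -> P1=[0,1,8,2,7,0](7) P2=[0,1,7,6,0,1](2)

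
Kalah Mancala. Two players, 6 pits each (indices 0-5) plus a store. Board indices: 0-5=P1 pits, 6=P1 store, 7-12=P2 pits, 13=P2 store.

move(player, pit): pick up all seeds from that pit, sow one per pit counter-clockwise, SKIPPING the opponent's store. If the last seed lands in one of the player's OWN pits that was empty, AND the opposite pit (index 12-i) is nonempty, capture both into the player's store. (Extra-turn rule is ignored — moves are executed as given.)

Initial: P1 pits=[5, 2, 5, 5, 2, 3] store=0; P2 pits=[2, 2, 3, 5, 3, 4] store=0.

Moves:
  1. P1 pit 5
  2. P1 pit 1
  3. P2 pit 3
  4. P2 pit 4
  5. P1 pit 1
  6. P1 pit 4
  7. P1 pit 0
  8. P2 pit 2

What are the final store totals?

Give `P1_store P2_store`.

Answer: 3 2

Derivation:
Move 1: P1 pit5 -> P1=[5,2,5,5,2,0](1) P2=[3,3,3,5,3,4](0)
Move 2: P1 pit1 -> P1=[5,0,6,6,2,0](1) P2=[3,3,3,5,3,4](0)
Move 3: P2 pit3 -> P1=[6,1,6,6,2,0](1) P2=[3,3,3,0,4,5](1)
Move 4: P2 pit4 -> P1=[7,2,6,6,2,0](1) P2=[3,3,3,0,0,6](2)
Move 5: P1 pit1 -> P1=[7,0,7,7,2,0](1) P2=[3,3,3,0,0,6](2)
Move 6: P1 pit4 -> P1=[7,0,7,7,0,1](2) P2=[3,3,3,0,0,6](2)
Move 7: P1 pit0 -> P1=[0,1,8,8,1,2](3) P2=[4,3,3,0,0,6](2)
Move 8: P2 pit2 -> P1=[0,1,8,8,1,2](3) P2=[4,3,0,1,1,7](2)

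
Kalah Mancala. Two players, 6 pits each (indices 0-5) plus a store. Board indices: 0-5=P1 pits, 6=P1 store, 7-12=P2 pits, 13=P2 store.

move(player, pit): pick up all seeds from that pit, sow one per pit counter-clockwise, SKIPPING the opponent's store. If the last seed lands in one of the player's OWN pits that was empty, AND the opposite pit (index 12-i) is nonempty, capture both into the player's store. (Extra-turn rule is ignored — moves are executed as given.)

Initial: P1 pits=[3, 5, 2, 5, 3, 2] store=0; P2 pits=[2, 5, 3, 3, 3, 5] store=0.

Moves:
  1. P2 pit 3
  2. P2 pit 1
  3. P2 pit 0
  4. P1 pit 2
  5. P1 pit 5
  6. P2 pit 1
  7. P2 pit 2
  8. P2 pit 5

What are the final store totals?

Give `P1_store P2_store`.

Move 1: P2 pit3 -> P1=[3,5,2,5,3,2](0) P2=[2,5,3,0,4,6](1)
Move 2: P2 pit1 -> P1=[3,5,2,5,3,2](0) P2=[2,0,4,1,5,7](2)
Move 3: P2 pit0 -> P1=[3,5,2,5,3,2](0) P2=[0,1,5,1,5,7](2)
Move 4: P1 pit2 -> P1=[3,5,0,6,4,2](0) P2=[0,1,5,1,5,7](2)
Move 5: P1 pit5 -> P1=[3,5,0,6,4,0](1) P2=[1,1,5,1,5,7](2)
Move 6: P2 pit1 -> P1=[3,5,0,6,4,0](1) P2=[1,0,6,1,5,7](2)
Move 7: P2 pit2 -> P1=[4,6,0,6,4,0](1) P2=[1,0,0,2,6,8](3)
Move 8: P2 pit5 -> P1=[5,7,1,7,5,1](1) P2=[2,0,0,2,6,0](4)

Answer: 1 4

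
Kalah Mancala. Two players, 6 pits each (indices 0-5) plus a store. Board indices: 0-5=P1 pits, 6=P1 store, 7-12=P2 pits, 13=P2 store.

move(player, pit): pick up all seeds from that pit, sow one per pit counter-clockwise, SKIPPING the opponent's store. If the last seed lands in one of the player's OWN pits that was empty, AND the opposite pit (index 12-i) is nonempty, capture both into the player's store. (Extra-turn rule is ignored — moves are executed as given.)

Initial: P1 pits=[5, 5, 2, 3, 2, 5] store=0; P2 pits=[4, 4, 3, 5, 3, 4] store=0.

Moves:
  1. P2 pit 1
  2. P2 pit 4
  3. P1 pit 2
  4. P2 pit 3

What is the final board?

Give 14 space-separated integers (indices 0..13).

Move 1: P2 pit1 -> P1=[5,5,2,3,2,5](0) P2=[4,0,4,6,4,5](0)
Move 2: P2 pit4 -> P1=[6,6,2,3,2,5](0) P2=[4,0,4,6,0,6](1)
Move 3: P1 pit2 -> P1=[6,6,0,4,3,5](0) P2=[4,0,4,6,0,6](1)
Move 4: P2 pit3 -> P1=[7,7,1,4,3,5](0) P2=[4,0,4,0,1,7](2)

Answer: 7 7 1 4 3 5 0 4 0 4 0 1 7 2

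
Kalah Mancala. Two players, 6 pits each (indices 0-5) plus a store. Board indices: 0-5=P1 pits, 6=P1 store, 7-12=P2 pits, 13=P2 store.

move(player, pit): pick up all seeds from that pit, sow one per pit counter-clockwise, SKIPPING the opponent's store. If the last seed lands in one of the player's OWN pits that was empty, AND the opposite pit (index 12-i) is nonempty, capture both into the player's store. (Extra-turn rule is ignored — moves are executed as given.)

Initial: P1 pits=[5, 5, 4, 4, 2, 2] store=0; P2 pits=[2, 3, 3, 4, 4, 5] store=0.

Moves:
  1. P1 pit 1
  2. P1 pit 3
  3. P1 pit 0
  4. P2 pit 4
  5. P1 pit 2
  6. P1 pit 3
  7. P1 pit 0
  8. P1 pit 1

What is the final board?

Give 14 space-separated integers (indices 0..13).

Answer: 0 0 1 1 8 7 3 4 5 3 4 0 6 1

Derivation:
Move 1: P1 pit1 -> P1=[5,0,5,5,3,3](1) P2=[2,3,3,4,4,5](0)
Move 2: P1 pit3 -> P1=[5,0,5,0,4,4](2) P2=[3,4,3,4,4,5](0)
Move 3: P1 pit0 -> P1=[0,1,6,1,5,5](2) P2=[3,4,3,4,4,5](0)
Move 4: P2 pit4 -> P1=[1,2,6,1,5,5](2) P2=[3,4,3,4,0,6](1)
Move 5: P1 pit2 -> P1=[1,2,0,2,6,6](3) P2=[4,5,3,4,0,6](1)
Move 6: P1 pit3 -> P1=[1,2,0,0,7,7](3) P2=[4,5,3,4,0,6](1)
Move 7: P1 pit0 -> P1=[0,3,0,0,7,7](3) P2=[4,5,3,4,0,6](1)
Move 8: P1 pit1 -> P1=[0,0,1,1,8,7](3) P2=[4,5,3,4,0,6](1)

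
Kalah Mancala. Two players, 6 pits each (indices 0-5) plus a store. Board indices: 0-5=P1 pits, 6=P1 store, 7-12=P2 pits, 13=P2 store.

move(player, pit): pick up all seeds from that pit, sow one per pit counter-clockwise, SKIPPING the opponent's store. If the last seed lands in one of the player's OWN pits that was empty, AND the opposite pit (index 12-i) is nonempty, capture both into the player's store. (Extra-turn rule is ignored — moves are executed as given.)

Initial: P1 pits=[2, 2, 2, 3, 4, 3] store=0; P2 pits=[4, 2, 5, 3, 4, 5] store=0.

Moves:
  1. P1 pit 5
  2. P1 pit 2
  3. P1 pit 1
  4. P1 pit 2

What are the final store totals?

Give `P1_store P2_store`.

Answer: 1 0

Derivation:
Move 1: P1 pit5 -> P1=[2,2,2,3,4,0](1) P2=[5,3,5,3,4,5](0)
Move 2: P1 pit2 -> P1=[2,2,0,4,5,0](1) P2=[5,3,5,3,4,5](0)
Move 3: P1 pit1 -> P1=[2,0,1,5,5,0](1) P2=[5,3,5,3,4,5](0)
Move 4: P1 pit2 -> P1=[2,0,0,6,5,0](1) P2=[5,3,5,3,4,5](0)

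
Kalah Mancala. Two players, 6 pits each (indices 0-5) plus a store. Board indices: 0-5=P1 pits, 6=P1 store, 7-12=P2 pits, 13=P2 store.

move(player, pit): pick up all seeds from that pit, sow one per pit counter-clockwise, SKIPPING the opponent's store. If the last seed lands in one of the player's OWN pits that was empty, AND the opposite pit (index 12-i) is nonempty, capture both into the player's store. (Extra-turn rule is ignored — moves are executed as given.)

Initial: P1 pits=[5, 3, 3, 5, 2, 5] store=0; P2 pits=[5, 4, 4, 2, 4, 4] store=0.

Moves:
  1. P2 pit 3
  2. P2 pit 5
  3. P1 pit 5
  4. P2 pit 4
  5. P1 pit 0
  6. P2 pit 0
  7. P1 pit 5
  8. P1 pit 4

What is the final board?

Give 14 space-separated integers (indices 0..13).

Move 1: P2 pit3 -> P1=[5,3,3,5,2,5](0) P2=[5,4,4,0,5,5](0)
Move 2: P2 pit5 -> P1=[6,4,4,6,2,5](0) P2=[5,4,4,0,5,0](1)
Move 3: P1 pit5 -> P1=[6,4,4,6,2,0](1) P2=[6,5,5,1,5,0](1)
Move 4: P2 pit4 -> P1=[7,5,5,6,2,0](1) P2=[6,5,5,1,0,1](2)
Move 5: P1 pit0 -> P1=[0,6,6,7,3,1](2) P2=[7,5,5,1,0,1](2)
Move 6: P2 pit0 -> P1=[1,6,6,7,3,1](2) P2=[0,6,6,2,1,2](3)
Move 7: P1 pit5 -> P1=[1,6,6,7,3,0](3) P2=[0,6,6,2,1,2](3)
Move 8: P1 pit4 -> P1=[1,6,6,7,0,1](4) P2=[1,6,6,2,1,2](3)

Answer: 1 6 6 7 0 1 4 1 6 6 2 1 2 3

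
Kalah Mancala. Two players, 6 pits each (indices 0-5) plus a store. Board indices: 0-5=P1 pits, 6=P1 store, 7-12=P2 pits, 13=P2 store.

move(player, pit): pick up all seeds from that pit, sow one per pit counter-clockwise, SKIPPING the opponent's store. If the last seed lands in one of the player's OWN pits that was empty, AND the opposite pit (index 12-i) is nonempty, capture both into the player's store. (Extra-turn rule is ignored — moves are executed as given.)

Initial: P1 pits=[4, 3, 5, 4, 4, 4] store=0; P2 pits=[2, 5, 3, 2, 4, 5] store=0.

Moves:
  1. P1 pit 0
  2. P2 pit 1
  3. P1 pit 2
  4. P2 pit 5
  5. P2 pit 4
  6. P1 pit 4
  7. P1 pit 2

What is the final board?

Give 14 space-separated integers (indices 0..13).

Answer: 2 6 0 8 0 6 5 4 0 5 4 1 1 3

Derivation:
Move 1: P1 pit0 -> P1=[0,4,6,5,5,4](0) P2=[2,5,3,2,4,5](0)
Move 2: P2 pit1 -> P1=[0,4,6,5,5,4](0) P2=[2,0,4,3,5,6](1)
Move 3: P1 pit2 -> P1=[0,4,0,6,6,5](1) P2=[3,1,4,3,5,6](1)
Move 4: P2 pit5 -> P1=[1,5,1,7,7,5](1) P2=[3,1,4,3,5,0](2)
Move 5: P2 pit4 -> P1=[2,6,2,7,7,5](1) P2=[3,1,4,3,0,1](3)
Move 6: P1 pit4 -> P1=[2,6,2,7,0,6](2) P2=[4,2,5,4,1,1](3)
Move 7: P1 pit2 -> P1=[2,6,0,8,0,6](5) P2=[4,0,5,4,1,1](3)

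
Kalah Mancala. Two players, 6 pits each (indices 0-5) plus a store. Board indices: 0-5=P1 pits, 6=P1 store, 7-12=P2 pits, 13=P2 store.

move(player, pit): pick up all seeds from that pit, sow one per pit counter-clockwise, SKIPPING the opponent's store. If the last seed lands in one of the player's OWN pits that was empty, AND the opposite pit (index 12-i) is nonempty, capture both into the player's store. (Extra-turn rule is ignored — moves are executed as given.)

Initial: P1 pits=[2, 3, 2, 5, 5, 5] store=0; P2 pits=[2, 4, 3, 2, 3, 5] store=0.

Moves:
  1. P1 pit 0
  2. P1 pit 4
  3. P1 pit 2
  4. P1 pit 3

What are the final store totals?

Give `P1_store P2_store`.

Move 1: P1 pit0 -> P1=[0,4,3,5,5,5](0) P2=[2,4,3,2,3,5](0)
Move 2: P1 pit4 -> P1=[0,4,3,5,0,6](1) P2=[3,5,4,2,3,5](0)
Move 3: P1 pit2 -> P1=[0,4,0,6,1,7](1) P2=[3,5,4,2,3,5](0)
Move 4: P1 pit3 -> P1=[0,4,0,0,2,8](2) P2=[4,6,5,2,3,5](0)

Answer: 2 0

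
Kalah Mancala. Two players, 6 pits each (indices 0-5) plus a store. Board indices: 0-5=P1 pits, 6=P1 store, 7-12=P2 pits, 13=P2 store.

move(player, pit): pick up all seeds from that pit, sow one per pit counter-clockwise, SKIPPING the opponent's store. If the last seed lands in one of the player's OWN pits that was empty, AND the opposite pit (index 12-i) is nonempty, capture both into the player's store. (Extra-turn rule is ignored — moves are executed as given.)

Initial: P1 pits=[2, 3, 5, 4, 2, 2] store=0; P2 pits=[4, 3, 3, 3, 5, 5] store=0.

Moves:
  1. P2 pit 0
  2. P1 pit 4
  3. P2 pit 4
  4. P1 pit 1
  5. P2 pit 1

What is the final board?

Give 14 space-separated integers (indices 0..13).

Move 1: P2 pit0 -> P1=[2,3,5,4,2,2](0) P2=[0,4,4,4,6,5](0)
Move 2: P1 pit4 -> P1=[2,3,5,4,0,3](1) P2=[0,4,4,4,6,5](0)
Move 3: P2 pit4 -> P1=[3,4,6,5,0,3](1) P2=[0,4,4,4,0,6](1)
Move 4: P1 pit1 -> P1=[3,0,7,6,1,4](1) P2=[0,4,4,4,0,6](1)
Move 5: P2 pit1 -> P1=[3,0,7,6,1,4](1) P2=[0,0,5,5,1,7](1)

Answer: 3 0 7 6 1 4 1 0 0 5 5 1 7 1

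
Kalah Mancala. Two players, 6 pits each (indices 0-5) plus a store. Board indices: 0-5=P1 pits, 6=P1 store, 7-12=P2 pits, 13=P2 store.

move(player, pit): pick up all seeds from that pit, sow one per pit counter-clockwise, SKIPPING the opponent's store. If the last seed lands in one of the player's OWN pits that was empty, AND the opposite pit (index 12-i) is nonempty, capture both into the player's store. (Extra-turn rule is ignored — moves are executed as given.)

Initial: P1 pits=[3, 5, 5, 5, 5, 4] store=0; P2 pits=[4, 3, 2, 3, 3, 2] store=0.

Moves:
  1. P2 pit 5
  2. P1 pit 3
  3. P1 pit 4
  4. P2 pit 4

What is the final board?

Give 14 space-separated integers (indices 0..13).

Move 1: P2 pit5 -> P1=[4,5,5,5,5,4](0) P2=[4,3,2,3,3,0](1)
Move 2: P1 pit3 -> P1=[4,5,5,0,6,5](1) P2=[5,4,2,3,3,0](1)
Move 3: P1 pit4 -> P1=[4,5,5,0,0,6](2) P2=[6,5,3,4,3,0](1)
Move 4: P2 pit4 -> P1=[5,5,5,0,0,6](2) P2=[6,5,3,4,0,1](2)

Answer: 5 5 5 0 0 6 2 6 5 3 4 0 1 2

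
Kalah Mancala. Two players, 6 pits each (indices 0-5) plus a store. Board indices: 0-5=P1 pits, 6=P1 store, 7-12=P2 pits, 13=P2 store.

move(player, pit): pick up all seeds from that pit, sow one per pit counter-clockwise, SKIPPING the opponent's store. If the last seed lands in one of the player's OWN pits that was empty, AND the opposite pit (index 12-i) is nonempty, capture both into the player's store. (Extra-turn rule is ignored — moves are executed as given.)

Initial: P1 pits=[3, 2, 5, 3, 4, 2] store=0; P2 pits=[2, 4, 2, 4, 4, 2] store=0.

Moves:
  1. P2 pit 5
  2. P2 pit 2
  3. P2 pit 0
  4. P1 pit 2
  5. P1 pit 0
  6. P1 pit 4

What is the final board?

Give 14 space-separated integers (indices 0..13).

Answer: 0 3 1 2 0 4 2 2 6 1 6 5 0 5

Derivation:
Move 1: P2 pit5 -> P1=[4,2,5,3,4,2](0) P2=[2,4,2,4,4,0](1)
Move 2: P2 pit2 -> P1=[4,2,5,3,4,2](0) P2=[2,4,0,5,5,0](1)
Move 3: P2 pit0 -> P1=[4,2,5,0,4,2](0) P2=[0,5,0,5,5,0](5)
Move 4: P1 pit2 -> P1=[4,2,0,1,5,3](1) P2=[1,5,0,5,5,0](5)
Move 5: P1 pit0 -> P1=[0,3,1,2,6,3](1) P2=[1,5,0,5,5,0](5)
Move 6: P1 pit4 -> P1=[0,3,1,2,0,4](2) P2=[2,6,1,6,5,0](5)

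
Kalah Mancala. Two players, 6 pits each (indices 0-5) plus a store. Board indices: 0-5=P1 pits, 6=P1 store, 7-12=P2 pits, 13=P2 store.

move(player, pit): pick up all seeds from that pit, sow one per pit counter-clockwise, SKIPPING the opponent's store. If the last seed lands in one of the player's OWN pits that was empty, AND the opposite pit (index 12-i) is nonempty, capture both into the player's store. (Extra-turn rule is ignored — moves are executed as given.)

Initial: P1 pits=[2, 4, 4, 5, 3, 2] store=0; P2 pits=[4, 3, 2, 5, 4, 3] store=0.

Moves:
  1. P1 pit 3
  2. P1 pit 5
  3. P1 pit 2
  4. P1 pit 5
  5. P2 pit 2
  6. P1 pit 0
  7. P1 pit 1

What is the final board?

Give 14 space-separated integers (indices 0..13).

Answer: 0 0 1 2 6 1 12 6 5 0 0 5 3 0

Derivation:
Move 1: P1 pit3 -> P1=[2,4,4,0,4,3](1) P2=[5,4,2,5,4,3](0)
Move 2: P1 pit5 -> P1=[2,4,4,0,4,0](2) P2=[6,5,2,5,4,3](0)
Move 3: P1 pit2 -> P1=[2,4,0,1,5,1](3) P2=[6,5,2,5,4,3](0)
Move 4: P1 pit5 -> P1=[2,4,0,1,5,0](4) P2=[6,5,2,5,4,3](0)
Move 5: P2 pit2 -> P1=[2,4,0,1,5,0](4) P2=[6,5,0,6,5,3](0)
Move 6: P1 pit0 -> P1=[0,5,0,1,5,0](11) P2=[6,5,0,0,5,3](0)
Move 7: P1 pit1 -> P1=[0,0,1,2,6,1](12) P2=[6,5,0,0,5,3](0)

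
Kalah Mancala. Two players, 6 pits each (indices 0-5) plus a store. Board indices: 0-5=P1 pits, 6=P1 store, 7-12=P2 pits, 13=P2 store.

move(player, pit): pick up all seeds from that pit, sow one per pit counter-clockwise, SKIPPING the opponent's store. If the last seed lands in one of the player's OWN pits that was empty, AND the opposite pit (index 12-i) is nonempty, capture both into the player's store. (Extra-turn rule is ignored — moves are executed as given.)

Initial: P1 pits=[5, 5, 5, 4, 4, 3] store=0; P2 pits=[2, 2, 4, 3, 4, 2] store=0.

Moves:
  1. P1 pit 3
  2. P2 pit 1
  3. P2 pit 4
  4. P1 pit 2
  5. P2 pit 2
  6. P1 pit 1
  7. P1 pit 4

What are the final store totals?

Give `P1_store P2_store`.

Answer: 4 2

Derivation:
Move 1: P1 pit3 -> P1=[5,5,5,0,5,4](1) P2=[3,2,4,3,4,2](0)
Move 2: P2 pit1 -> P1=[5,5,5,0,5,4](1) P2=[3,0,5,4,4,2](0)
Move 3: P2 pit4 -> P1=[6,6,5,0,5,4](1) P2=[3,0,5,4,0,3](1)
Move 4: P1 pit2 -> P1=[6,6,0,1,6,5](2) P2=[4,0,5,4,0,3](1)
Move 5: P2 pit2 -> P1=[7,6,0,1,6,5](2) P2=[4,0,0,5,1,4](2)
Move 6: P1 pit1 -> P1=[7,0,1,2,7,6](3) P2=[5,0,0,5,1,4](2)
Move 7: P1 pit4 -> P1=[7,0,1,2,0,7](4) P2=[6,1,1,6,2,4](2)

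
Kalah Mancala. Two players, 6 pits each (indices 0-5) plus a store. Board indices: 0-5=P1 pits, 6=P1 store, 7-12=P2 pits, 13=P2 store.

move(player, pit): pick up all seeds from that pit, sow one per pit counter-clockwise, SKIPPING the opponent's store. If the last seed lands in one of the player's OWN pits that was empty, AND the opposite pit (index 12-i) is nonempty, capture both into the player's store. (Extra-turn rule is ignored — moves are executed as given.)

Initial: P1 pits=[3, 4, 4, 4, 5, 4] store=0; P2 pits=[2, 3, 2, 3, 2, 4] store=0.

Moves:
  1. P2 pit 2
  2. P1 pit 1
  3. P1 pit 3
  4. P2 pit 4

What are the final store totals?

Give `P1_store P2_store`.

Answer: 1 1

Derivation:
Move 1: P2 pit2 -> P1=[3,4,4,4,5,4](0) P2=[2,3,0,4,3,4](0)
Move 2: P1 pit1 -> P1=[3,0,5,5,6,5](0) P2=[2,3,0,4,3,4](0)
Move 3: P1 pit3 -> P1=[3,0,5,0,7,6](1) P2=[3,4,0,4,3,4](0)
Move 4: P2 pit4 -> P1=[4,0,5,0,7,6](1) P2=[3,4,0,4,0,5](1)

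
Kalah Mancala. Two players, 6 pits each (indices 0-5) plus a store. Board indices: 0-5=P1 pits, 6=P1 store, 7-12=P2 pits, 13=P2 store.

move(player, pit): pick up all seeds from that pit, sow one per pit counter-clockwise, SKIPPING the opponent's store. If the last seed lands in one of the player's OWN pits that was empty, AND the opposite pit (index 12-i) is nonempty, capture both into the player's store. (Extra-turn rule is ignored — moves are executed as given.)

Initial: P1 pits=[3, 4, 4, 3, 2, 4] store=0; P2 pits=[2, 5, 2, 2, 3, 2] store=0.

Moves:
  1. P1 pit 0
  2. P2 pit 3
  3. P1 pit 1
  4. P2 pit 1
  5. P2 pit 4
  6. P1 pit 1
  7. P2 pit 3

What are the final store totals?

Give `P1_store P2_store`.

Answer: 1 2

Derivation:
Move 1: P1 pit0 -> P1=[0,5,5,4,2,4](0) P2=[2,5,2,2,3,2](0)
Move 2: P2 pit3 -> P1=[0,5,5,4,2,4](0) P2=[2,5,2,0,4,3](0)
Move 3: P1 pit1 -> P1=[0,0,6,5,3,5](1) P2=[2,5,2,0,4,3](0)
Move 4: P2 pit1 -> P1=[0,0,6,5,3,5](1) P2=[2,0,3,1,5,4](1)
Move 5: P2 pit4 -> P1=[1,1,7,5,3,5](1) P2=[2,0,3,1,0,5](2)
Move 6: P1 pit1 -> P1=[1,0,8,5,3,5](1) P2=[2,0,3,1,0,5](2)
Move 7: P2 pit3 -> P1=[1,0,8,5,3,5](1) P2=[2,0,3,0,1,5](2)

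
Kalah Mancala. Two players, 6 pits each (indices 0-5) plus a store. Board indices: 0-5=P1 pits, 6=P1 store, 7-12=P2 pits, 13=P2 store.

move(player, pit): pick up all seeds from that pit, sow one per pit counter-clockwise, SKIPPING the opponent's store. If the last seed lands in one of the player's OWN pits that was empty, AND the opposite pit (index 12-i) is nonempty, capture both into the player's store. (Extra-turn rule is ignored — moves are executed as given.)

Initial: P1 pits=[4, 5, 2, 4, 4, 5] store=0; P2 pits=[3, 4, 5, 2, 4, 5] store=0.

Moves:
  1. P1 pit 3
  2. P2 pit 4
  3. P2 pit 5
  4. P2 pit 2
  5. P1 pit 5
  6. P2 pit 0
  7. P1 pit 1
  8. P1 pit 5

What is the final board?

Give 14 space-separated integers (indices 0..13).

Move 1: P1 pit3 -> P1=[4,5,2,0,5,6](1) P2=[4,4,5,2,4,5](0)
Move 2: P2 pit4 -> P1=[5,6,2,0,5,6](1) P2=[4,4,5,2,0,6](1)
Move 3: P2 pit5 -> P1=[6,7,3,1,6,6](1) P2=[4,4,5,2,0,0](2)
Move 4: P2 pit2 -> P1=[7,7,3,1,6,6](1) P2=[4,4,0,3,1,1](3)
Move 5: P1 pit5 -> P1=[7,7,3,1,6,0](2) P2=[5,5,1,4,2,1](3)
Move 6: P2 pit0 -> P1=[7,7,3,1,6,0](2) P2=[0,6,2,5,3,2](3)
Move 7: P1 pit1 -> P1=[7,0,4,2,7,1](3) P2=[1,7,2,5,3,2](3)
Move 8: P1 pit5 -> P1=[7,0,4,2,7,0](4) P2=[1,7,2,5,3,2](3)

Answer: 7 0 4 2 7 0 4 1 7 2 5 3 2 3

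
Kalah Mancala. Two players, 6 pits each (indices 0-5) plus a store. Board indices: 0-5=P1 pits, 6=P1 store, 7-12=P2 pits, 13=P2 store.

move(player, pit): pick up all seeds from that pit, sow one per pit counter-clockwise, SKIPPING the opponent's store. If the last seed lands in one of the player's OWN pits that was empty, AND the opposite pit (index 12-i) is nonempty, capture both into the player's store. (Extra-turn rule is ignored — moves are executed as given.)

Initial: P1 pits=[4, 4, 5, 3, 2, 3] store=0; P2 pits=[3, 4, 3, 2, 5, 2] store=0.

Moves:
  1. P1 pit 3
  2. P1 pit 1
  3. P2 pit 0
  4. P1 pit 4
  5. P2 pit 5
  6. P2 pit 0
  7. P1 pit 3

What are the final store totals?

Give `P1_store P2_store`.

Move 1: P1 pit3 -> P1=[4,4,5,0,3,4](1) P2=[3,4,3,2,5,2](0)
Move 2: P1 pit1 -> P1=[4,0,6,1,4,5](1) P2=[3,4,3,2,5,2](0)
Move 3: P2 pit0 -> P1=[4,0,6,1,4,5](1) P2=[0,5,4,3,5,2](0)
Move 4: P1 pit4 -> P1=[4,0,6,1,0,6](2) P2=[1,6,4,3,5,2](0)
Move 5: P2 pit5 -> P1=[5,0,6,1,0,6](2) P2=[1,6,4,3,5,0](1)
Move 6: P2 pit0 -> P1=[5,0,6,1,0,6](2) P2=[0,7,4,3,5,0](1)
Move 7: P1 pit3 -> P1=[5,0,6,0,0,6](10) P2=[0,0,4,3,5,0](1)

Answer: 10 1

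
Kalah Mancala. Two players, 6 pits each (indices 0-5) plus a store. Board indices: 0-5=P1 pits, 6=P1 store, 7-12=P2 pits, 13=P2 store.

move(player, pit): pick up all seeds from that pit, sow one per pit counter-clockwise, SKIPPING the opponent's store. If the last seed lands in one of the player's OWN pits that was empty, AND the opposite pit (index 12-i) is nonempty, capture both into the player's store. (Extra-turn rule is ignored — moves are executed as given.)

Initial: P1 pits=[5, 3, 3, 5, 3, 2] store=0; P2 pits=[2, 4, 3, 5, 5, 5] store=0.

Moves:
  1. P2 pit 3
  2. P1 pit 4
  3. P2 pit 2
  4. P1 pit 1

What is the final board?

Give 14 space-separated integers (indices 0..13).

Move 1: P2 pit3 -> P1=[6,4,3,5,3,2](0) P2=[2,4,3,0,6,6](1)
Move 2: P1 pit4 -> P1=[6,4,3,5,0,3](1) P2=[3,4,3,0,6,6](1)
Move 3: P2 pit2 -> P1=[6,4,3,5,0,3](1) P2=[3,4,0,1,7,7](1)
Move 4: P1 pit1 -> P1=[6,0,4,6,1,4](1) P2=[3,4,0,1,7,7](1)

Answer: 6 0 4 6 1 4 1 3 4 0 1 7 7 1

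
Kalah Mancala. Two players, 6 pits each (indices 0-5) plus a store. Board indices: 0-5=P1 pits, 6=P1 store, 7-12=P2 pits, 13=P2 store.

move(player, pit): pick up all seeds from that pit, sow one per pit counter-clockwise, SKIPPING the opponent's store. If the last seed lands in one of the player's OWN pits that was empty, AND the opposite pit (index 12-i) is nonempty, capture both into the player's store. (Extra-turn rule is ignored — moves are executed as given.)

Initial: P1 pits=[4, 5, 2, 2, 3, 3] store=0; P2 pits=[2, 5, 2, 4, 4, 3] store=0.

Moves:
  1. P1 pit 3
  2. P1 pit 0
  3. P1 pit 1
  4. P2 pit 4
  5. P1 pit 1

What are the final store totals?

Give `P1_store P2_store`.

Move 1: P1 pit3 -> P1=[4,5,2,0,4,4](0) P2=[2,5,2,4,4,3](0)
Move 2: P1 pit0 -> P1=[0,6,3,1,5,4](0) P2=[2,5,2,4,4,3](0)
Move 3: P1 pit1 -> P1=[0,0,4,2,6,5](1) P2=[3,5,2,4,4,3](0)
Move 4: P2 pit4 -> P1=[1,1,4,2,6,5](1) P2=[3,5,2,4,0,4](1)
Move 5: P1 pit1 -> P1=[1,0,5,2,6,5](1) P2=[3,5,2,4,0,4](1)

Answer: 1 1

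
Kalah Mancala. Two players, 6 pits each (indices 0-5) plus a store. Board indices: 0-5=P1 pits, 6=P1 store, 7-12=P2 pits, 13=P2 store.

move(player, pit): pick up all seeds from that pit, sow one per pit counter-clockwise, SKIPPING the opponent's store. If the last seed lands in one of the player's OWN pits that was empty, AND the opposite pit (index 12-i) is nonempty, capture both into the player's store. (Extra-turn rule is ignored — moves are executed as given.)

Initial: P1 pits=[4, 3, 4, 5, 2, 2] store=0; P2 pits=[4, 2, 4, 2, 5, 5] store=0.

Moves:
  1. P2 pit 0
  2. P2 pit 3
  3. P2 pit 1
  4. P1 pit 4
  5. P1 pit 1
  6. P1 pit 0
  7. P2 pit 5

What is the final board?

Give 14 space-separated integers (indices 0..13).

Answer: 1 2 7 8 3 3 1 0 0 6 1 8 0 2

Derivation:
Move 1: P2 pit0 -> P1=[4,3,4,5,2,2](0) P2=[0,3,5,3,6,5](0)
Move 2: P2 pit3 -> P1=[4,3,4,5,2,2](0) P2=[0,3,5,0,7,6](1)
Move 3: P2 pit1 -> P1=[4,3,4,5,2,2](0) P2=[0,0,6,1,8,6](1)
Move 4: P1 pit4 -> P1=[4,3,4,5,0,3](1) P2=[0,0,6,1,8,6](1)
Move 5: P1 pit1 -> P1=[4,0,5,6,1,3](1) P2=[0,0,6,1,8,6](1)
Move 6: P1 pit0 -> P1=[0,1,6,7,2,3](1) P2=[0,0,6,1,8,6](1)
Move 7: P2 pit5 -> P1=[1,2,7,8,3,3](1) P2=[0,0,6,1,8,0](2)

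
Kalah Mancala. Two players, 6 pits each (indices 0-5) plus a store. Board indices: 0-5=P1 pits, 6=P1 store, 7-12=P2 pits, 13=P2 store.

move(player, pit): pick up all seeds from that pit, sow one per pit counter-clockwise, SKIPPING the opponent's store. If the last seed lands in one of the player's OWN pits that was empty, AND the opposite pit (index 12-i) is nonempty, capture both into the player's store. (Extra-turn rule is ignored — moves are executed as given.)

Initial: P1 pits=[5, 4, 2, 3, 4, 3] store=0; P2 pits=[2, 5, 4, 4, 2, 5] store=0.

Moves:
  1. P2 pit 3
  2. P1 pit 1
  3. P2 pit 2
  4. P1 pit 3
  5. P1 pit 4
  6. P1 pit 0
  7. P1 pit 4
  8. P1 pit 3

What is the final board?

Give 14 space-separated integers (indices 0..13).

Move 1: P2 pit3 -> P1=[6,4,2,3,4,3](0) P2=[2,5,4,0,3,6](1)
Move 2: P1 pit1 -> P1=[6,0,3,4,5,4](0) P2=[2,5,4,0,3,6](1)
Move 3: P2 pit2 -> P1=[6,0,3,4,5,4](0) P2=[2,5,0,1,4,7](2)
Move 4: P1 pit3 -> P1=[6,0,3,0,6,5](1) P2=[3,5,0,1,4,7](2)
Move 5: P1 pit4 -> P1=[6,0,3,0,0,6](2) P2=[4,6,1,2,4,7](2)
Move 6: P1 pit0 -> P1=[0,1,4,1,1,7](3) P2=[4,6,1,2,4,7](2)
Move 7: P1 pit4 -> P1=[0,1,4,1,0,8](3) P2=[4,6,1,2,4,7](2)
Move 8: P1 pit3 -> P1=[0,1,4,0,0,8](10) P2=[4,0,1,2,4,7](2)

Answer: 0 1 4 0 0 8 10 4 0 1 2 4 7 2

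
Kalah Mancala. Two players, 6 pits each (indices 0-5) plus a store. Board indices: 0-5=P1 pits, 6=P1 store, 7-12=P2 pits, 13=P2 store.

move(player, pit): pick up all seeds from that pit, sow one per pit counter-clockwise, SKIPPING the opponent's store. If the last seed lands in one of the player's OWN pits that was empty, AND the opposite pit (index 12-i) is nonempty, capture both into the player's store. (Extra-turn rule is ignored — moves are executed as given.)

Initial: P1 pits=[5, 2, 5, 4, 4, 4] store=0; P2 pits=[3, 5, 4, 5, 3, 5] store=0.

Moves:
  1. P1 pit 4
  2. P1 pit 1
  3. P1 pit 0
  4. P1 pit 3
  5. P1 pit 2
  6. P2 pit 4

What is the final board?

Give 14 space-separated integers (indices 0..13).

Answer: 1 1 0 1 3 8 3 6 8 6 5 0 6 1

Derivation:
Move 1: P1 pit4 -> P1=[5,2,5,4,0,5](1) P2=[4,6,4,5,3,5](0)
Move 2: P1 pit1 -> P1=[5,0,6,5,0,5](1) P2=[4,6,4,5,3,5](0)
Move 3: P1 pit0 -> P1=[0,1,7,6,1,6](1) P2=[4,6,4,5,3,5](0)
Move 4: P1 pit3 -> P1=[0,1,7,0,2,7](2) P2=[5,7,5,5,3,5](0)
Move 5: P1 pit2 -> P1=[0,1,0,1,3,8](3) P2=[6,8,6,5,3,5](0)
Move 6: P2 pit4 -> P1=[1,1,0,1,3,8](3) P2=[6,8,6,5,0,6](1)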